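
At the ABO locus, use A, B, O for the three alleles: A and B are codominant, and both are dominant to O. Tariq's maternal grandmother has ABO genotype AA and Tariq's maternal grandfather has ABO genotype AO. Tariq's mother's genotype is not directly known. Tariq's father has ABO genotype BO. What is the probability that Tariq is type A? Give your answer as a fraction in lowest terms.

Tariq's mother's ABO genotype from AA × AO: 1/2 AA, 1/2 AO.
Crossing each possibility with the father BO and summing P(type A): 1/2·1/2 + 1/2·1/4 = 3/8.

3/8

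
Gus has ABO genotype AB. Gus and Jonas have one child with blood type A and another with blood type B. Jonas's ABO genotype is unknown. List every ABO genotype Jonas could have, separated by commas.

AB, AO, BO, OO

For each candidate genotype of Jonas, check whether crossing it with AB can produce every observed child phenotype.
  AA → possible child types {A, AB} ✗
  AB → possible child types {A, B, AB} ✓
  AO → possible child types {A, B, AB} ✓
  BB → possible child types {B, AB} ✗
  BO → possible child types {A, B, AB} ✓
  OO → possible child types {A, B} ✓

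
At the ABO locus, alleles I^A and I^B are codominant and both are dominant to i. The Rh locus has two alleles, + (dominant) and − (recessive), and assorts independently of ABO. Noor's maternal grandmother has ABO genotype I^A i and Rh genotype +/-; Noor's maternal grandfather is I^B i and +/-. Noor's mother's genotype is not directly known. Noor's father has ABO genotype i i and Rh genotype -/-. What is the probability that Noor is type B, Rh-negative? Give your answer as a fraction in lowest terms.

Noor's mother's ABO genotype from I^A i × I^B i: 1/4 I^A I^B, 1/4 I^A i, 1/4 I^B i, 1/4 i i.
Crossing each possibility with the father i i and summing P(type B): 1/4·1/2 + 1/4·0 + 1/4·1/2 + 1/4·0 = 1/4.
Similarly for Rh via the mother's Rh distribution: P(Rh-) = 1/2.
Independent loci: 1/4 × 1/2 = 1/8.

1/8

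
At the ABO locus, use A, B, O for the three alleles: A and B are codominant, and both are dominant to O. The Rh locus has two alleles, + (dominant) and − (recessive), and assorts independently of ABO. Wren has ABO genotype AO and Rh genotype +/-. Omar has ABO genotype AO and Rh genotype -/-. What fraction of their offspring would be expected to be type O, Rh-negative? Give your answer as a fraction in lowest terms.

ABO cross AO × AO → offspring phenotypes: 1/4 O, 3/4 A.
Rh cross +/- × -/- → 1/2 Rh+, 1/2 Rh-.
Independent loci: P(type O, Rh-negative) = 1/4 × 1/2 = 1/8.

1/8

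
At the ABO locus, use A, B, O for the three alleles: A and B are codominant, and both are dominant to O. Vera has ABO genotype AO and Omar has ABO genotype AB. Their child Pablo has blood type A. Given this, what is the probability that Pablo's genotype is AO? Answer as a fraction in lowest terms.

1/2

Cross AO × AB → 1/4 AA, 1/4 AB, 1/4 AO, 1/4 BO.
Type-A genotypes among offspring: AA (1/4), AO (1/4); total 1/2.
P(AO | type A) = (1/4) / (1/2) = 1/2.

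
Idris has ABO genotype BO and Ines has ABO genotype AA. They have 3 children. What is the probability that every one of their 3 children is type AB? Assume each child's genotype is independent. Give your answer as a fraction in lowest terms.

1/8

ABO cross BO × AA → 1/2 A, 1/2 AB.
So P(type AB) = 1/2 per child.
All 3 independent: (1/2)^3 = 1/8.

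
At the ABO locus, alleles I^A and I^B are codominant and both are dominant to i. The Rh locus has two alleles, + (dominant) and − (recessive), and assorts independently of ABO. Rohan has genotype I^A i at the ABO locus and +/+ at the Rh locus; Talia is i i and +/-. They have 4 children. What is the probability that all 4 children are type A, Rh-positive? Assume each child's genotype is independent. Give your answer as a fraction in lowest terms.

ABO cross I^A i × i i → 1/2 O, 1/2 A.
Rh cross +/+ × +/- → 1 Rh+; so P(type A, Rh-positive) = 1/2 × 1 = 1/2 per child.
All 4 independent: (1/2)^4 = 1/16.

1/16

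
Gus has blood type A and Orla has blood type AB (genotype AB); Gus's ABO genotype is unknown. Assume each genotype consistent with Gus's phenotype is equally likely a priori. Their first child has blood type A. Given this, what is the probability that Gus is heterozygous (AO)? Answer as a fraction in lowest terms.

Possible genotypes: Gus ∈ {AA, AO}; Orla ∈ {AB}.
Weight each parental genotype pair by prior × P(type-A child):
  AA × AB: posterior weight 1/2.
  AO × AB: posterior weight 1/2.
Sum the posterior weight over pairs where Gus is AO: 1/2.

1/2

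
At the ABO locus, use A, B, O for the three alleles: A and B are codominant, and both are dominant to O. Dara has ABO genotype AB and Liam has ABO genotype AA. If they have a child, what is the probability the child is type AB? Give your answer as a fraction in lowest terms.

ABO cross AB × AA → offspring phenotypes: 1/2 A, 1/2 AB.
So P(type AB) = 1/2.

1/2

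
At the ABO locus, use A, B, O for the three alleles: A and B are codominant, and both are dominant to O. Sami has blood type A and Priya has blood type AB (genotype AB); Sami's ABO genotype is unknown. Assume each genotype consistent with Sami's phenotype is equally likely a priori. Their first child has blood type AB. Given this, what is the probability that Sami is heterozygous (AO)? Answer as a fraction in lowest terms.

Possible genotypes: Sami ∈ {AA, AO}; Priya ∈ {AB}.
Weight each parental genotype pair by prior × P(type-AB child):
  AA × AB: posterior weight 2/3.
  AO × AB: posterior weight 1/3.
Sum the posterior weight over pairs where Sami is AO: 1/3.

1/3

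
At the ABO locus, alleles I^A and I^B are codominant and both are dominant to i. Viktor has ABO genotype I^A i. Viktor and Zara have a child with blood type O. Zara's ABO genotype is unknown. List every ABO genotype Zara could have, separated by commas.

I^A i, I^B i, i i

For each candidate genotype of Zara, check whether crossing it with I^A i can produce every observed child phenotype.
  I^A I^A → possible child types {A} ✗
  I^A I^B → possible child types {A, B, AB} ✗
  I^A i → possible child types {O, A} ✓
  I^B I^B → possible child types {B, AB} ✗
  I^B i → possible child types {O, A, B, AB} ✓
  i i → possible child types {O, A} ✓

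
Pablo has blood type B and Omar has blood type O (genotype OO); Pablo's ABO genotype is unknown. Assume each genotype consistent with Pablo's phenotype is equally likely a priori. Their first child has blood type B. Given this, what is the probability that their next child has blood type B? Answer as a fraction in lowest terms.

5/6

Possible genotypes: Pablo ∈ {BB, BO}; Omar ∈ {OO}.
Weight each parental genotype pair by prior × P(type-B child):
  BB × OO: posterior weight 2/3; P(next child type B) = 1.
  BO × OO: posterior weight 1/3; P(next child type B) = 1/2.
Weighted sum = 5/6.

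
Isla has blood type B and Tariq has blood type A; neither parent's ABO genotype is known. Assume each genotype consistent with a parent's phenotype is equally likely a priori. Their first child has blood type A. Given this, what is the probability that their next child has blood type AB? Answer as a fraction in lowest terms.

Possible genotypes: Isla ∈ {BB, BO}; Tariq ∈ {AA, AO}.
Weight each parental genotype pair by prior × P(type-A child):
  BO × AA: posterior weight 2/3; P(next child type AB) = 1/2.
  BO × AO: posterior weight 1/3; P(next child type AB) = 1/4.
Weighted sum = 5/12.

5/12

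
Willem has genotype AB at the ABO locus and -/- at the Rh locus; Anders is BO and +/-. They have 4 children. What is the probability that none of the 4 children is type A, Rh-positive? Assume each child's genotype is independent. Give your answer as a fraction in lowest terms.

ABO cross AB × BO → 1/4 A, 1/2 B, 1/4 AB.
Rh cross -/- × +/- → 1/2 Rh+, 1/2 Rh-; so P(type A, Rh-positive) = 1/4 × 1/2 = 1/8 per child.
P(not type A, Rh-positive) = 7/8 for one child; (7/8)^4 = 2401/4096.

2401/4096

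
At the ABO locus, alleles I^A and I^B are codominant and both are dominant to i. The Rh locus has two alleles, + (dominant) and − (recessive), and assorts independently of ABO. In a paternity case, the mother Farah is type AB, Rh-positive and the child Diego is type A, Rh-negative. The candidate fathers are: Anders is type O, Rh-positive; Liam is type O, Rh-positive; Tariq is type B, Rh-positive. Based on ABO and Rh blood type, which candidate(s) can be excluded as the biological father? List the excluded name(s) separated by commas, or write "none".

none

A candidate is excluded only if no genotype consistent with his phenotype could produce a type A, Rh-negative child with a type AB, Rh-positive mother.
Every candidate has at least one consistent genotype combination, so none can be excluded.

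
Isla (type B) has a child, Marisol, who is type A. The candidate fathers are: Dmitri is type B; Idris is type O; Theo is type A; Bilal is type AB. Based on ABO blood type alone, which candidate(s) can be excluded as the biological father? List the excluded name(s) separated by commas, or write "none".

A candidate is excluded only if no genotype consistent with his phenotype could produce a type A child with a type B mother.
Dmitri (type B): no genotype consistent with that phenotype can produce a type-A child with a type-B mother.
Idris (type O): no genotype consistent with that phenotype can produce a type-A child with a type-B mother.

Dmitri, Idris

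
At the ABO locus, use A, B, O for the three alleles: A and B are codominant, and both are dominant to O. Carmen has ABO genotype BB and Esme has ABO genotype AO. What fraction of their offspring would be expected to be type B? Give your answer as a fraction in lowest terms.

1/2

ABO cross BB × AO → offspring phenotypes: 1/2 B, 1/2 AB.
So P(type B) = 1/2.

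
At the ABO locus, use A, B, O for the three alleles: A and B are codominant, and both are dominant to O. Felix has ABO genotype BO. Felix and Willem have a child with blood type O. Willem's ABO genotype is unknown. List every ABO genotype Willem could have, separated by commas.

AO, BO, OO

For each candidate genotype of Willem, check whether crossing it with BO can produce every observed child phenotype.
  AA → possible child types {A, AB} ✗
  AB → possible child types {A, B, AB} ✗
  AO → possible child types {O, A, B, AB} ✓
  BB → possible child types {B} ✗
  BO → possible child types {O, B} ✓
  OO → possible child types {O, B} ✓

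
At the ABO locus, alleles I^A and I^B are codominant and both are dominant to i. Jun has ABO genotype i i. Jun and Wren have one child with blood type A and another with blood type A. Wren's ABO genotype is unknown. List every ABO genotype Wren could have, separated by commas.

I^A I^A, I^A I^B, I^A i

For each candidate genotype of Wren, check whether crossing it with i i can produce every observed child phenotype.
  I^A I^A → possible child types {A} ✓
  I^A I^B → possible child types {A, B} ✓
  I^A i → possible child types {O, A} ✓
  I^B I^B → possible child types {B} ✗
  I^B i → possible child types {O, B} ✗
  i i → possible child types {O} ✗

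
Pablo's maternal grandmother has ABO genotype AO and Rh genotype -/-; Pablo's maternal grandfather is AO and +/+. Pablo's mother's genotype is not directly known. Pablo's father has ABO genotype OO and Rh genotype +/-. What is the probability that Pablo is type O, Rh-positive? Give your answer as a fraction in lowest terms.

Pablo's mother's ABO genotype from AO × AO: 1/4 AA, 1/2 AO, 1/4 OO.
Crossing each possibility with the father OO and summing P(type O): 1/4·0 + 1/2·1/2 + 1/4·1 = 1/2.
Similarly for Rh via the mother's Rh distribution: P(Rh+) = 3/4.
Independent loci: 1/2 × 3/4 = 3/8.

3/8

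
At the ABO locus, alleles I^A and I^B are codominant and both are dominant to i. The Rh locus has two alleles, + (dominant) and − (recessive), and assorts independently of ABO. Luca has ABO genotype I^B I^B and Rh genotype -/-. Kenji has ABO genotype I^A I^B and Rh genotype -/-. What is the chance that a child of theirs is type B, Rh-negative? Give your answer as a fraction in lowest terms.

ABO cross I^B I^B × I^A I^B → offspring phenotypes: 1/2 B, 1/2 AB.
Rh cross -/- × -/- → 1 Rh-.
Independent loci: P(type B, Rh-negative) = 1/2 × 1 = 1/2.

1/2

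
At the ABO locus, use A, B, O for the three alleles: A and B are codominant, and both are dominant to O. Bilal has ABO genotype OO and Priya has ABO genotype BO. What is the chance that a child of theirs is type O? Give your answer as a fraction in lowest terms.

ABO cross OO × BO → offspring phenotypes: 1/2 O, 1/2 B.
So P(type O) = 1/2.

1/2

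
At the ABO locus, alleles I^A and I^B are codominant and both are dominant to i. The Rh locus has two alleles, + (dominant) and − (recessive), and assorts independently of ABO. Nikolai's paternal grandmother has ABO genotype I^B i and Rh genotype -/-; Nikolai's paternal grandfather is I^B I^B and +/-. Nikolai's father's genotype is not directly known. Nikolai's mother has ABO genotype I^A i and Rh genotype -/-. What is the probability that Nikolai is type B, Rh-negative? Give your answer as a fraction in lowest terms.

Nikolai's father's ABO genotype from I^B i × I^B I^B: 1/2 I^B I^B, 1/2 I^B i.
Crossing each possibility with the mother I^A i and summing P(type B): 1/2·1/2 + 1/2·1/4 = 3/8.
Similarly for Rh via the father's Rh distribution: P(Rh-) = 3/4.
Independent loci: 3/8 × 3/4 = 9/32.

9/32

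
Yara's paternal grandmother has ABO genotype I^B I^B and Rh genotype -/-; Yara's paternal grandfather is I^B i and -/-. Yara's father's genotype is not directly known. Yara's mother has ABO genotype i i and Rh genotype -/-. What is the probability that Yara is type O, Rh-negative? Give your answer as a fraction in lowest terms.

1/4

Yara's father's ABO genotype from I^B I^B × I^B i: 1/2 I^B I^B, 1/2 I^B i.
Crossing each possibility with the mother i i and summing P(type O): 1/2·0 + 1/2·1/2 = 1/4.
Similarly for Rh via the father's Rh distribution: P(Rh-) = 1.
Independent loci: 1/4 × 1 = 1/4.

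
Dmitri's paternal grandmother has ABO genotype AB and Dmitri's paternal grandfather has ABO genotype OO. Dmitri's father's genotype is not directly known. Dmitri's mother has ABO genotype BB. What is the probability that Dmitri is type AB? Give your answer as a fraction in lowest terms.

1/4

Dmitri's father's ABO genotype from AB × OO: 1/2 AO, 1/2 BO.
Crossing each possibility with the mother BB and summing P(type AB): 1/2·1/2 + 1/2·0 = 1/4.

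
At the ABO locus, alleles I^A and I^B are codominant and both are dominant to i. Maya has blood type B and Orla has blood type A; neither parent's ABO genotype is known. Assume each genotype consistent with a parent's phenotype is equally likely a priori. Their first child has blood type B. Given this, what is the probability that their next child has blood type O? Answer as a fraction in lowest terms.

1/12

Possible genotypes: Maya ∈ {I^B I^B, I^B i}; Orla ∈ {I^A I^A, I^A i}.
Weight each parental genotype pair by prior × P(type-B child):
  I^B I^B × I^A i: posterior weight 2/3; P(next child type O) = 0.
  I^B i × I^A i: posterior weight 1/3; P(next child type O) = 1/4.
Weighted sum = 1/12.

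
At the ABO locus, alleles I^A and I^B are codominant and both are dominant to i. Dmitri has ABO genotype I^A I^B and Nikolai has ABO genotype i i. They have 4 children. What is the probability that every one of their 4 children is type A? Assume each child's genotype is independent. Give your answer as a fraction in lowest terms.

ABO cross I^A I^B × i i → 1/2 A, 1/2 B.
So P(type A) = 1/2 per child.
All 4 independent: (1/2)^4 = 1/16.

1/16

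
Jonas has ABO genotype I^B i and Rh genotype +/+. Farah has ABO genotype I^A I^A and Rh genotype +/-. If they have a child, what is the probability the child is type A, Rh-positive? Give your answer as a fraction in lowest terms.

ABO cross I^B i × I^A I^A → offspring phenotypes: 1/2 A, 1/2 AB.
Rh cross +/+ × +/- → 1 Rh+.
Independent loci: P(type A, Rh-positive) = 1/2 × 1 = 1/2.

1/2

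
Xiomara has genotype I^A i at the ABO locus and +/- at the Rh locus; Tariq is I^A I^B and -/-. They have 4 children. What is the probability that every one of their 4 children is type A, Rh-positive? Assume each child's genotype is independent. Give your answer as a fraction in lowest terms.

1/256

ABO cross I^A i × I^A I^B → 1/2 A, 1/4 B, 1/4 AB.
Rh cross +/- × -/- → 1/2 Rh+, 1/2 Rh-; so P(type A, Rh-positive) = 1/2 × 1/2 = 1/4 per child.
All 4 independent: (1/4)^4 = 1/256.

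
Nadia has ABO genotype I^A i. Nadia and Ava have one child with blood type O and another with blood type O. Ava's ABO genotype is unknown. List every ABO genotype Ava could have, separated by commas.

For each candidate genotype of Ava, check whether crossing it with I^A i can produce every observed child phenotype.
  I^A I^A → possible child types {A} ✗
  I^A I^B → possible child types {A, B, AB} ✗
  I^A i → possible child types {O, A} ✓
  I^B I^B → possible child types {B, AB} ✗
  I^B i → possible child types {O, A, B, AB} ✓
  i i → possible child types {O, A} ✓

I^A i, I^B i, i i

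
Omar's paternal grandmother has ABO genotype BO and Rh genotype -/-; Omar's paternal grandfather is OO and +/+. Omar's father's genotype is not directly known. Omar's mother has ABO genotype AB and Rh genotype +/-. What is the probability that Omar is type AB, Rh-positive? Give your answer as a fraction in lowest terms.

Omar's father's ABO genotype from BO × OO: 1/2 BO, 1/2 OO.
Crossing each possibility with the mother AB and summing P(type AB): 1/2·1/4 + 1/2·0 = 1/8.
Similarly for Rh via the father's Rh distribution: P(Rh+) = 3/4.
Independent loci: 1/8 × 3/4 = 3/32.

3/32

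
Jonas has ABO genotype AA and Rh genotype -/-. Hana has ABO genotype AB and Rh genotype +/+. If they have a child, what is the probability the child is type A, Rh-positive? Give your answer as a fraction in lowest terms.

1/2

ABO cross AA × AB → offspring phenotypes: 1/2 A, 1/2 AB.
Rh cross -/- × +/+ → 1 Rh+.
Independent loci: P(type A, Rh-positive) = 1/2 × 1 = 1/2.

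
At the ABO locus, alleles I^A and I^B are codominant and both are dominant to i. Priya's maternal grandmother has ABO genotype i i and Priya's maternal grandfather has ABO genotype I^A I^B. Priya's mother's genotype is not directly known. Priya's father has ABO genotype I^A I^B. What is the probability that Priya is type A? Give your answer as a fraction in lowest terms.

Priya's mother's ABO genotype from i i × I^A I^B: 1/2 I^A i, 1/2 I^B i.
Crossing each possibility with the father I^A I^B and summing P(type A): 1/2·1/2 + 1/2·1/4 = 3/8.

3/8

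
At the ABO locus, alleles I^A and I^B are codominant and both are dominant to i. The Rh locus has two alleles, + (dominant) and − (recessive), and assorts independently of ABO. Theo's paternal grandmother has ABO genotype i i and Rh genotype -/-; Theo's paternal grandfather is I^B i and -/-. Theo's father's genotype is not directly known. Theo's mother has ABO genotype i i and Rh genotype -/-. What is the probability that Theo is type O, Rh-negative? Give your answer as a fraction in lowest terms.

3/4

Theo's father's ABO genotype from i i × I^B i: 1/2 I^B i, 1/2 i i.
Crossing each possibility with the mother i i and summing P(type O): 1/2·1/2 + 1/2·1 = 3/4.
Similarly for Rh via the father's Rh distribution: P(Rh-) = 1.
Independent loci: 3/4 × 1 = 3/4.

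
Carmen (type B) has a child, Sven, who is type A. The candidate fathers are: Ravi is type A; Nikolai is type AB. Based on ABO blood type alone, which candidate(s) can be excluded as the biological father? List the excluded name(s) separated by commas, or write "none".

none

A candidate is excluded only if no genotype consistent with his phenotype could produce a type A child with a type B mother.
Every candidate has at least one consistent genotype combination, so none can be excluded.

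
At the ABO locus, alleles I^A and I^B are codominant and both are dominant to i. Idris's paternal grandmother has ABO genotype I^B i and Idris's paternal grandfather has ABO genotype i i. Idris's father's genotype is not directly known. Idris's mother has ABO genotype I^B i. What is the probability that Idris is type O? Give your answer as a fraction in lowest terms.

3/8

Idris's father's ABO genotype from I^B i × i i: 1/2 I^B i, 1/2 i i.
Crossing each possibility with the mother I^B i and summing P(type O): 1/2·1/4 + 1/2·1/2 = 3/8.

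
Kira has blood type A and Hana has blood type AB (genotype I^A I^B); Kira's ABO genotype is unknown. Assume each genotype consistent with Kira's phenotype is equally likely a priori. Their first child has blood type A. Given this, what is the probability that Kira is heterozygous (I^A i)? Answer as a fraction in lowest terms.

1/2

Possible genotypes: Kira ∈ {I^A I^A, I^A i}; Hana ∈ {I^A I^B}.
Weight each parental genotype pair by prior × P(type-A child):
  I^A I^A × I^A I^B: posterior weight 1/2.
  I^A i × I^A I^B: posterior weight 1/2.
Sum the posterior weight over pairs where Kira is I^A i: 1/2.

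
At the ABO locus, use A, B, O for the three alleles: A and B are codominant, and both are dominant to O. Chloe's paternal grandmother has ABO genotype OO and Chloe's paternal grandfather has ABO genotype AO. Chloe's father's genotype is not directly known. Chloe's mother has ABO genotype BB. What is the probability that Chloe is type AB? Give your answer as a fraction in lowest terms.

1/4

Chloe's father's ABO genotype from OO × AO: 1/2 AO, 1/2 OO.
Crossing each possibility with the mother BB and summing P(type AB): 1/2·1/2 + 1/2·0 = 1/4.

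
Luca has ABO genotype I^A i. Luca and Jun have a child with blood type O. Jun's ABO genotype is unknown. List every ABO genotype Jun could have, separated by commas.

I^A i, I^B i, i i

For each candidate genotype of Jun, check whether crossing it with I^A i can produce every observed child phenotype.
  I^A I^A → possible child types {A} ✗
  I^A I^B → possible child types {A, B, AB} ✗
  I^A i → possible child types {O, A} ✓
  I^B I^B → possible child types {B, AB} ✗
  I^B i → possible child types {O, A, B, AB} ✓
  i i → possible child types {O, A} ✓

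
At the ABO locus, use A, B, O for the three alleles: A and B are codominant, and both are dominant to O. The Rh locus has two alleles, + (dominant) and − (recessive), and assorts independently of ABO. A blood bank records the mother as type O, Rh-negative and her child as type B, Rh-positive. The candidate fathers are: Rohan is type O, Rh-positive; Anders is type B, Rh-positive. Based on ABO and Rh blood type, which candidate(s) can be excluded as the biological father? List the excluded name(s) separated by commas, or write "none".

A candidate is excluded only if no genotype consistent with his phenotype could produce a type B, Rh-positive child with a type O, Rh-negative mother.
Rohan (type O, Rh+): no genotype consistent with that phenotype can produce a type-B Rh+ child with a type-O mother.

Rohan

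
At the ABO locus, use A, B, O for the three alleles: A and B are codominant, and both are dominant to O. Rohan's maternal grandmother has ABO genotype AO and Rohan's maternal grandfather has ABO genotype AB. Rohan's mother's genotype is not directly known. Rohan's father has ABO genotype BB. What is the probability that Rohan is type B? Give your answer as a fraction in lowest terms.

Rohan's mother's ABO genotype from AO × AB: 1/4 AA, 1/4 AB, 1/4 AO, 1/4 BO.
Crossing each possibility with the father BB and summing P(type B): 1/4·0 + 1/4·1/2 + 1/4·1/2 + 1/4·1 = 1/2.

1/2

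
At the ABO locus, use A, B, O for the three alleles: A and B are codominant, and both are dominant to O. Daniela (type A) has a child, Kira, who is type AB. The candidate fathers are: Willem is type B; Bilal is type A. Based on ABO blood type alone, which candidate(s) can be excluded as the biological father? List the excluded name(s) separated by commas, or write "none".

A candidate is excluded only if no genotype consistent with his phenotype could produce a type AB child with a type A mother.
Bilal (type A): no genotype consistent with that phenotype can produce a type-AB child with a type-A mother.

Bilal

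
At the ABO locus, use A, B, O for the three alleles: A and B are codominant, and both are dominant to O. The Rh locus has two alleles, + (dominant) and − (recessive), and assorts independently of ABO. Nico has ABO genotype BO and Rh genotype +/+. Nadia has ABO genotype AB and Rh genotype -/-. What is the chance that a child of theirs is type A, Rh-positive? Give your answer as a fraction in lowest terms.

1/4

ABO cross BO × AB → offspring phenotypes: 1/4 A, 1/2 B, 1/4 AB.
Rh cross +/+ × -/- → 1 Rh+.
Independent loci: P(type A, Rh-positive) = 1/4 × 1 = 1/4.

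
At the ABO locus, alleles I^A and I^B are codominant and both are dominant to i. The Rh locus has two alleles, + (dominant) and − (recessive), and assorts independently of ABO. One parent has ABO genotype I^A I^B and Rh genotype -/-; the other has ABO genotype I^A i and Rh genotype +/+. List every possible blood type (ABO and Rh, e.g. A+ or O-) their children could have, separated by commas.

A+, B+, AB+

Gametes from I^A I^B × I^A i give offspring ABO genotypes I^A I^A, I^A I^B, I^A i, I^B i, i.e. phenotypes A, B, AB.
Rh cross -/- × +/+ → phenotypes Rh+.
Combining independently: A+, B+, AB+.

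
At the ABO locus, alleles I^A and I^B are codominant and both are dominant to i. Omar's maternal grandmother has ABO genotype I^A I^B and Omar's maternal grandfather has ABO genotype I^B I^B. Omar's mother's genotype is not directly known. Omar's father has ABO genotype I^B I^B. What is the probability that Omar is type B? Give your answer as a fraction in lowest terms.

Omar's mother's ABO genotype from I^A I^B × I^B I^B: 1/2 I^A I^B, 1/2 I^B I^B.
Crossing each possibility with the father I^B I^B and summing P(type B): 1/2·1/2 + 1/2·1 = 3/4.

3/4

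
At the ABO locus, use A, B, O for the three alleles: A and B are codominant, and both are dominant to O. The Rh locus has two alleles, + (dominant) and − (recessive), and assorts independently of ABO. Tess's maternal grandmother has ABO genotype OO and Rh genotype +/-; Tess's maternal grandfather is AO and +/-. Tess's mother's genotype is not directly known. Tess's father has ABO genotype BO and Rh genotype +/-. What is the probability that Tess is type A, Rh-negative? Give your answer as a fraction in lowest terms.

1/32

Tess's mother's ABO genotype from OO × AO: 1/2 AO, 1/2 OO.
Crossing each possibility with the father BO and summing P(type A): 1/2·1/4 + 1/2·0 = 1/8.
Similarly for Rh via the mother's Rh distribution: P(Rh-) = 1/4.
Independent loci: 1/8 × 1/4 = 1/32.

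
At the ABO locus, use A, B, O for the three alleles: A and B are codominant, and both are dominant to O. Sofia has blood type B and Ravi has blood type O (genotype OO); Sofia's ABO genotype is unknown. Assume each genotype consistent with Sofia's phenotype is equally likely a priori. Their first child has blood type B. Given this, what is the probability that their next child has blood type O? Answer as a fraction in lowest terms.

1/6

Possible genotypes: Sofia ∈ {BB, BO}; Ravi ∈ {OO}.
Weight each parental genotype pair by prior × P(type-B child):
  BB × OO: posterior weight 2/3; P(next child type O) = 0.
  BO × OO: posterior weight 1/3; P(next child type O) = 1/2.
Weighted sum = 1/6.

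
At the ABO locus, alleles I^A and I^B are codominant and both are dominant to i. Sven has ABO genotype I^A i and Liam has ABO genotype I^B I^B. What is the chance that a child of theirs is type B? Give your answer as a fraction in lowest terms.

1/2

ABO cross I^A i × I^B I^B → offspring phenotypes: 1/2 B, 1/2 AB.
So P(type B) = 1/2.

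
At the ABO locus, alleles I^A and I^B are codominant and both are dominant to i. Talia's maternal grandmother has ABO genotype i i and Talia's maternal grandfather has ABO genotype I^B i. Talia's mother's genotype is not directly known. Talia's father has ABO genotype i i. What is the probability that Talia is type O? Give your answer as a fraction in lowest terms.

3/4

Talia's mother's ABO genotype from i i × I^B i: 1/2 I^B i, 1/2 i i.
Crossing each possibility with the father i i and summing P(type O): 1/2·1/2 + 1/2·1 = 3/4.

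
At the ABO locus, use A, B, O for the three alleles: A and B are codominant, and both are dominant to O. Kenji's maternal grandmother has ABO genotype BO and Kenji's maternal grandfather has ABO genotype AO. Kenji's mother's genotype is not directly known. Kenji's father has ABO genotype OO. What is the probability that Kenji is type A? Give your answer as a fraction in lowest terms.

1/4

Kenji's mother's ABO genotype from BO × AO: 1/4 AB, 1/4 AO, 1/4 BO, 1/4 OO.
Crossing each possibility with the father OO and summing P(type A): 1/4·1/2 + 1/4·1/2 + 1/4·0 + 1/4·0 = 1/4.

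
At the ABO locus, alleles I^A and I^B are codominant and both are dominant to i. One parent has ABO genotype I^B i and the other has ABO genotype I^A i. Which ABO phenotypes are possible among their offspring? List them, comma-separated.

Gametes from I^B i × I^A i give offspring ABO genotypes I^A I^B, I^A i, I^B i, i i, i.e. phenotypes O, A, B, AB.

O, A, B, AB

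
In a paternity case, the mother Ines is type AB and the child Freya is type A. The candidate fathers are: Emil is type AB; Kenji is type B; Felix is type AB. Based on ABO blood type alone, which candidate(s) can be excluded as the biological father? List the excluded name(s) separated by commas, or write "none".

none

A candidate is excluded only if no genotype consistent with his phenotype could produce a type A child with a type AB mother.
Every candidate has at least one consistent genotype combination, so none can be excluded.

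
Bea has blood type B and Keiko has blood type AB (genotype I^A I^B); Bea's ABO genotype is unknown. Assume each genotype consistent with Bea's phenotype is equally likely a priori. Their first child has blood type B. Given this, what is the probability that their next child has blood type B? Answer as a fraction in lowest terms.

1/2

Possible genotypes: Bea ∈ {I^B I^B, I^B i}; Keiko ∈ {I^A I^B}.
Weight each parental genotype pair by prior × P(type-B child):
  I^B I^B × I^A I^B: posterior weight 1/2; P(next child type B) = 1/2.
  I^B i × I^A I^B: posterior weight 1/2; P(next child type B) = 1/2.
Weighted sum = 1/2.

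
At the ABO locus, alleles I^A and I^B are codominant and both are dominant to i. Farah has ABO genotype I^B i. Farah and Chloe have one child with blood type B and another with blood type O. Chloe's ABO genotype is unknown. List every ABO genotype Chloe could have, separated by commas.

I^A i, I^B i, i i

For each candidate genotype of Chloe, check whether crossing it with I^B i can produce every observed child phenotype.
  I^A I^A → possible child types {A, AB} ✗
  I^A I^B → possible child types {A, B, AB} ✗
  I^A i → possible child types {O, A, B, AB} ✓
  I^B I^B → possible child types {B} ✗
  I^B i → possible child types {O, B} ✓
  i i → possible child types {O, B} ✓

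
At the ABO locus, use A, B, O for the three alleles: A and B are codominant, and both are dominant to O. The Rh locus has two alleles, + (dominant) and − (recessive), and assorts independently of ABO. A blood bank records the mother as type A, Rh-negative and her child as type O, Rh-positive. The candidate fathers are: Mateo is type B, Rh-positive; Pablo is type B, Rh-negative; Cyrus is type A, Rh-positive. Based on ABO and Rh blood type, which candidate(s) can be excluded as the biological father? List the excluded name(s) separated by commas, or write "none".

Pablo

A candidate is excluded only if no genotype consistent with his phenotype could produce a type O, Rh-positive child with a type A, Rh-negative mother.
Pablo (type B, Rh-): no genotype consistent with that phenotype can produce a type-O Rh+ child with a type-A mother.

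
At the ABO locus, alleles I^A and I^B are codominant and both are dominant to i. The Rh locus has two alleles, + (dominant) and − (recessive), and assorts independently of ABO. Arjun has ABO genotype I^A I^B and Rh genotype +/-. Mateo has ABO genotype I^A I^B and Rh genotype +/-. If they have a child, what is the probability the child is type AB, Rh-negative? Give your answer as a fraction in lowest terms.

ABO cross I^A I^B × I^A I^B → offspring phenotypes: 1/4 A, 1/4 B, 1/2 AB.
Rh cross +/- × +/- → 3/4 Rh+, 1/4 Rh-.
Independent loci: P(type AB, Rh-negative) = 1/2 × 1/4 = 1/8.

1/8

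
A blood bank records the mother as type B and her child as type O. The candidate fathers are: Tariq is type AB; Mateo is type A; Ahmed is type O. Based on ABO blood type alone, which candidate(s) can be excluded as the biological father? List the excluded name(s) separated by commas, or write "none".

A candidate is excluded only if no genotype consistent with his phenotype could produce a type O child with a type B mother.
Tariq (type AB): no genotype consistent with that phenotype can produce a type-O child with a type-B mother.

Tariq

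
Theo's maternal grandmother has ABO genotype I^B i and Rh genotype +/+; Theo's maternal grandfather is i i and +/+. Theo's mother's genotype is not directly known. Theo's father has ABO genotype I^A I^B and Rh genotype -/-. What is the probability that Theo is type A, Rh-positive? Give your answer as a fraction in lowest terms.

Theo's mother's ABO genotype from I^B i × i i: 1/2 I^B i, 1/2 i i.
Crossing each possibility with the father I^A I^B and summing P(type A): 1/2·1/4 + 1/2·1/2 = 3/8.
Similarly for Rh via the mother's Rh distribution: P(Rh+) = 1.
Independent loci: 3/8 × 1 = 3/8.

3/8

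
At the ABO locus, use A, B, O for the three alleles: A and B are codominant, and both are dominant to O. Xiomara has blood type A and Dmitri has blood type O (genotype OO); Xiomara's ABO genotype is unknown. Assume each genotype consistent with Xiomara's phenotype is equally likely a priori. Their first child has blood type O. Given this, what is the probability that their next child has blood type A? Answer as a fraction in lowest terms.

Possible genotypes: Xiomara ∈ {AA, AO}; Dmitri ∈ {OO}.
Weight each parental genotype pair by prior × P(type-O child):
  AO × OO: posterior weight 1; P(next child type A) = 1/2.
Weighted sum = 1/2.

1/2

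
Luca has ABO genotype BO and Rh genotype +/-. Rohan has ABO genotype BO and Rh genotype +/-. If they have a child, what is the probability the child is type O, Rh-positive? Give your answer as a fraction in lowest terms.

ABO cross BO × BO → offspring phenotypes: 1/4 O, 3/4 B.
Rh cross +/- × +/- → 3/4 Rh+, 1/4 Rh-.
Independent loci: P(type O, Rh-positive) = 1/4 × 3/4 = 3/16.

3/16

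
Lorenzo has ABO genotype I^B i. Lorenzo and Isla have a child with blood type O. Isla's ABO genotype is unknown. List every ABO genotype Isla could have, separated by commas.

I^A i, I^B i, i i

For each candidate genotype of Isla, check whether crossing it with I^B i can produce every observed child phenotype.
  I^A I^A → possible child types {A, AB} ✗
  I^A I^B → possible child types {A, B, AB} ✗
  I^A i → possible child types {O, A, B, AB} ✓
  I^B I^B → possible child types {B} ✗
  I^B i → possible child types {O, B} ✓
  i i → possible child types {O, B} ✓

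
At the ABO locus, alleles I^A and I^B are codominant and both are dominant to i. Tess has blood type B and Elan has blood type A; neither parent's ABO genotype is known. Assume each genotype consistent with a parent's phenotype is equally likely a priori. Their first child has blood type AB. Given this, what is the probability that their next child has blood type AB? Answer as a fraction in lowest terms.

Possible genotypes: Tess ∈ {I^B I^B, I^B i}; Elan ∈ {I^A I^A, I^A i}.
Weight each parental genotype pair by prior × P(type-AB child):
  I^B I^B × I^A I^A: posterior weight 4/9; P(next child type AB) = 1.
  I^B I^B × I^A i: posterior weight 2/9; P(next child type AB) = 1/2.
  I^B i × I^A I^A: posterior weight 2/9; P(next child type AB) = 1/2.
  I^B i × I^A i: posterior weight 1/9; P(next child type AB) = 1/4.
Weighted sum = 25/36.

25/36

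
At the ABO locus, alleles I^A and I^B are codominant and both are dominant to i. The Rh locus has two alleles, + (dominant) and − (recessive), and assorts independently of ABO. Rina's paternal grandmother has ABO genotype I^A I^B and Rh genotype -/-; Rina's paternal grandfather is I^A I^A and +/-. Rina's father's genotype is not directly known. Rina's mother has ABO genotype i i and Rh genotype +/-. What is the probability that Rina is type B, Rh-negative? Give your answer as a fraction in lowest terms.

3/32

Rina's father's ABO genotype from I^A I^B × I^A I^A: 1/2 I^A I^A, 1/2 I^A I^B.
Crossing each possibility with the mother i i and summing P(type B): 1/2·0 + 1/2·1/2 = 1/4.
Similarly for Rh via the father's Rh distribution: P(Rh-) = 3/8.
Independent loci: 1/4 × 3/8 = 3/32.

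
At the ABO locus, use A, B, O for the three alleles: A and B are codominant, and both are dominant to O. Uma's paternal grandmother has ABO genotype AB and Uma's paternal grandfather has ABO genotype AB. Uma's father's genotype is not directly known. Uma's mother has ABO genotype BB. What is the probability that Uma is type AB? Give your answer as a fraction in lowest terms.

Uma's father's ABO genotype from AB × AB: 1/4 AA, 1/2 AB, 1/4 BB.
Crossing each possibility with the mother BB and summing P(type AB): 1/4·1 + 1/2·1/2 + 1/4·0 = 1/2.

1/2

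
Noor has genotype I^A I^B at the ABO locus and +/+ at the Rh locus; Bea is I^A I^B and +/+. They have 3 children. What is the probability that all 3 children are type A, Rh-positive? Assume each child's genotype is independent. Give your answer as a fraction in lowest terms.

ABO cross I^A I^B × I^A I^B → 1/4 A, 1/4 B, 1/2 AB.
Rh cross +/+ × +/+ → 1 Rh+; so P(type A, Rh-positive) = 1/4 × 1 = 1/4 per child.
All 3 independent: (1/4)^3 = 1/64.

1/64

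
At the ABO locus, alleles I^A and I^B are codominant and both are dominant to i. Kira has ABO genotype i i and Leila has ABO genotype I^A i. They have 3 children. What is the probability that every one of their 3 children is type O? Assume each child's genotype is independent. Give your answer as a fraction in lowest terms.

ABO cross i i × I^A i → 1/2 O, 1/2 A.
So P(type O) = 1/2 per child.
All 3 independent: (1/2)^3 = 1/8.

1/8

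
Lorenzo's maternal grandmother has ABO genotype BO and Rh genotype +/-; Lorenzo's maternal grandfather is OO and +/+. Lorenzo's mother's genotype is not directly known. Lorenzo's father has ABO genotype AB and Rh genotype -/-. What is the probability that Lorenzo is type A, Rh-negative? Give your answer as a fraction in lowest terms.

3/32

Lorenzo's mother's ABO genotype from BO × OO: 1/2 BO, 1/2 OO.
Crossing each possibility with the father AB and summing P(type A): 1/2·1/4 + 1/2·1/2 = 3/8.
Similarly for Rh via the mother's Rh distribution: P(Rh-) = 1/4.
Independent loci: 3/8 × 1/4 = 3/32.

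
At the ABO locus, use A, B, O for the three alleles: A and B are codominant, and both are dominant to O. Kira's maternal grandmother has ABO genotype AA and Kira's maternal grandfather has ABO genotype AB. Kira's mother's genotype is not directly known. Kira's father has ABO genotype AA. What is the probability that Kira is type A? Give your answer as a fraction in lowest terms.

Kira's mother's ABO genotype from AA × AB: 1/2 AA, 1/2 AB.
Crossing each possibility with the father AA and summing P(type A): 1/2·1 + 1/2·1/2 = 3/4.

3/4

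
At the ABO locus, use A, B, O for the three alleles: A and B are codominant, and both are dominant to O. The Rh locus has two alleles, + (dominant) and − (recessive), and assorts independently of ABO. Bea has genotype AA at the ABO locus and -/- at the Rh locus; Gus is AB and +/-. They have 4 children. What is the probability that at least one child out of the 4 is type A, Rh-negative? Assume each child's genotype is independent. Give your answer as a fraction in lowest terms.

ABO cross AA × AB → 1/2 A, 1/2 AB.
Rh cross -/- × +/- → 1/2 Rh+, 1/2 Rh-; so P(type A, Rh-negative) = 1/2 × 1/2 = 1/4 per child.
P(none) = (3/4)^4 = 81/256; P(at least one) = 1 − 81/256 = 175/256.

175/256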